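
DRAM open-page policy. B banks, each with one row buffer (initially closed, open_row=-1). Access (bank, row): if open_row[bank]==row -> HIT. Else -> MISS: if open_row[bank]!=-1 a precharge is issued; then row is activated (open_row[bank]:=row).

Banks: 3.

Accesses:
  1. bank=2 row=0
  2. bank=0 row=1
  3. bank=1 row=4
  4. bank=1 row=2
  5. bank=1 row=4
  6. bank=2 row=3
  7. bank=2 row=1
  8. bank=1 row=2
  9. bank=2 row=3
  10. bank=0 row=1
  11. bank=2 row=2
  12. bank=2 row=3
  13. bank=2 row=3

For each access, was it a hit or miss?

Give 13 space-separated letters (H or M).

Answer: M M M M M M M M M H M M H

Derivation:
Acc 1: bank2 row0 -> MISS (open row0); precharges=0
Acc 2: bank0 row1 -> MISS (open row1); precharges=0
Acc 3: bank1 row4 -> MISS (open row4); precharges=0
Acc 4: bank1 row2 -> MISS (open row2); precharges=1
Acc 5: bank1 row4 -> MISS (open row4); precharges=2
Acc 6: bank2 row3 -> MISS (open row3); precharges=3
Acc 7: bank2 row1 -> MISS (open row1); precharges=4
Acc 8: bank1 row2 -> MISS (open row2); precharges=5
Acc 9: bank2 row3 -> MISS (open row3); precharges=6
Acc 10: bank0 row1 -> HIT
Acc 11: bank2 row2 -> MISS (open row2); precharges=7
Acc 12: bank2 row3 -> MISS (open row3); precharges=8
Acc 13: bank2 row3 -> HIT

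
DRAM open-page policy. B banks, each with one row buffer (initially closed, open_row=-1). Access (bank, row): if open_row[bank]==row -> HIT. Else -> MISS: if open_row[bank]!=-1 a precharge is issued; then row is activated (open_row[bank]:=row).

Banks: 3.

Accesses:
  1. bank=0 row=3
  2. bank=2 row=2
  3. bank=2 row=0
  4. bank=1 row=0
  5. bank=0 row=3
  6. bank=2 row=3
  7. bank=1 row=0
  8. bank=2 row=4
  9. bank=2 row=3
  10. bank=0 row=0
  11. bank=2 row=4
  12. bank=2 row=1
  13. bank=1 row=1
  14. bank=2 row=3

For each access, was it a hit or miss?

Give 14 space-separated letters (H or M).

Answer: M M M M H M H M M M M M M M

Derivation:
Acc 1: bank0 row3 -> MISS (open row3); precharges=0
Acc 2: bank2 row2 -> MISS (open row2); precharges=0
Acc 3: bank2 row0 -> MISS (open row0); precharges=1
Acc 4: bank1 row0 -> MISS (open row0); precharges=1
Acc 5: bank0 row3 -> HIT
Acc 6: bank2 row3 -> MISS (open row3); precharges=2
Acc 7: bank1 row0 -> HIT
Acc 8: bank2 row4 -> MISS (open row4); precharges=3
Acc 9: bank2 row3 -> MISS (open row3); precharges=4
Acc 10: bank0 row0 -> MISS (open row0); precharges=5
Acc 11: bank2 row4 -> MISS (open row4); precharges=6
Acc 12: bank2 row1 -> MISS (open row1); precharges=7
Acc 13: bank1 row1 -> MISS (open row1); precharges=8
Acc 14: bank2 row3 -> MISS (open row3); precharges=9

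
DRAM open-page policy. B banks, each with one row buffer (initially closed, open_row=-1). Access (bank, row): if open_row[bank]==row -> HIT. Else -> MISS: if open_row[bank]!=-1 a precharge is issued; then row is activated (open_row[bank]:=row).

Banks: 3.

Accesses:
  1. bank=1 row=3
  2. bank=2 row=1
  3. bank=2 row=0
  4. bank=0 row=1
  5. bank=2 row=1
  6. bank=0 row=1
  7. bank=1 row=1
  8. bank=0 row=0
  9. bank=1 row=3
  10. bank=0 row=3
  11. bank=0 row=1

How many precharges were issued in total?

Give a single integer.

Answer: 7

Derivation:
Acc 1: bank1 row3 -> MISS (open row3); precharges=0
Acc 2: bank2 row1 -> MISS (open row1); precharges=0
Acc 3: bank2 row0 -> MISS (open row0); precharges=1
Acc 4: bank0 row1 -> MISS (open row1); precharges=1
Acc 5: bank2 row1 -> MISS (open row1); precharges=2
Acc 6: bank0 row1 -> HIT
Acc 7: bank1 row1 -> MISS (open row1); precharges=3
Acc 8: bank0 row0 -> MISS (open row0); precharges=4
Acc 9: bank1 row3 -> MISS (open row3); precharges=5
Acc 10: bank0 row3 -> MISS (open row3); precharges=6
Acc 11: bank0 row1 -> MISS (open row1); precharges=7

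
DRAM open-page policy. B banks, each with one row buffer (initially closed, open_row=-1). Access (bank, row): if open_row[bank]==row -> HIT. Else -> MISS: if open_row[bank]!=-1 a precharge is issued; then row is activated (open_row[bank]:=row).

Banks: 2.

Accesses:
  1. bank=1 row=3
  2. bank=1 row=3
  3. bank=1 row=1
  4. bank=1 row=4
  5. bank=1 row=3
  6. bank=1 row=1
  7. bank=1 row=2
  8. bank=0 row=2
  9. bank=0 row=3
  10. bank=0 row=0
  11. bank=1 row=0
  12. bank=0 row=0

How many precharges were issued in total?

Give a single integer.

Answer: 8

Derivation:
Acc 1: bank1 row3 -> MISS (open row3); precharges=0
Acc 2: bank1 row3 -> HIT
Acc 3: bank1 row1 -> MISS (open row1); precharges=1
Acc 4: bank1 row4 -> MISS (open row4); precharges=2
Acc 5: bank1 row3 -> MISS (open row3); precharges=3
Acc 6: bank1 row1 -> MISS (open row1); precharges=4
Acc 7: bank1 row2 -> MISS (open row2); precharges=5
Acc 8: bank0 row2 -> MISS (open row2); precharges=5
Acc 9: bank0 row3 -> MISS (open row3); precharges=6
Acc 10: bank0 row0 -> MISS (open row0); precharges=7
Acc 11: bank1 row0 -> MISS (open row0); precharges=8
Acc 12: bank0 row0 -> HIT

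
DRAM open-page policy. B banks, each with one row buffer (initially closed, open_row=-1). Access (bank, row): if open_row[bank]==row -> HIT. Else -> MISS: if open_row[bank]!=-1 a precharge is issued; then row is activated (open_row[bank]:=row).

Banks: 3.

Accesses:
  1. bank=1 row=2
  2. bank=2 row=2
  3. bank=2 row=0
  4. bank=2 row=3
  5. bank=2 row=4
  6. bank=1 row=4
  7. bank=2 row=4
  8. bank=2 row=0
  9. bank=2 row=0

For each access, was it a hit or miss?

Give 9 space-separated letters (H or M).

Answer: M M M M M M H M H

Derivation:
Acc 1: bank1 row2 -> MISS (open row2); precharges=0
Acc 2: bank2 row2 -> MISS (open row2); precharges=0
Acc 3: bank2 row0 -> MISS (open row0); precharges=1
Acc 4: bank2 row3 -> MISS (open row3); precharges=2
Acc 5: bank2 row4 -> MISS (open row4); precharges=3
Acc 6: bank1 row4 -> MISS (open row4); precharges=4
Acc 7: bank2 row4 -> HIT
Acc 8: bank2 row0 -> MISS (open row0); precharges=5
Acc 9: bank2 row0 -> HIT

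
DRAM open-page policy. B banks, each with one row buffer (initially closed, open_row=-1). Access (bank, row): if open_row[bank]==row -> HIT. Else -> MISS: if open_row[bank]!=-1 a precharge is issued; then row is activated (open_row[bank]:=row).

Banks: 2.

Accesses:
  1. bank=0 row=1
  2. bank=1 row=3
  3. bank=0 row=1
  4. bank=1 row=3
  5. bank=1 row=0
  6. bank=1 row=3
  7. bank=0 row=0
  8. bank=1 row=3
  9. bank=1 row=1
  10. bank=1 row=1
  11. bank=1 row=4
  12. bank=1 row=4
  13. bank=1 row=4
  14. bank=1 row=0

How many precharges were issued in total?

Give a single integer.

Answer: 6

Derivation:
Acc 1: bank0 row1 -> MISS (open row1); precharges=0
Acc 2: bank1 row3 -> MISS (open row3); precharges=0
Acc 3: bank0 row1 -> HIT
Acc 4: bank1 row3 -> HIT
Acc 5: bank1 row0 -> MISS (open row0); precharges=1
Acc 6: bank1 row3 -> MISS (open row3); precharges=2
Acc 7: bank0 row0 -> MISS (open row0); precharges=3
Acc 8: bank1 row3 -> HIT
Acc 9: bank1 row1 -> MISS (open row1); precharges=4
Acc 10: bank1 row1 -> HIT
Acc 11: bank1 row4 -> MISS (open row4); precharges=5
Acc 12: bank1 row4 -> HIT
Acc 13: bank1 row4 -> HIT
Acc 14: bank1 row0 -> MISS (open row0); precharges=6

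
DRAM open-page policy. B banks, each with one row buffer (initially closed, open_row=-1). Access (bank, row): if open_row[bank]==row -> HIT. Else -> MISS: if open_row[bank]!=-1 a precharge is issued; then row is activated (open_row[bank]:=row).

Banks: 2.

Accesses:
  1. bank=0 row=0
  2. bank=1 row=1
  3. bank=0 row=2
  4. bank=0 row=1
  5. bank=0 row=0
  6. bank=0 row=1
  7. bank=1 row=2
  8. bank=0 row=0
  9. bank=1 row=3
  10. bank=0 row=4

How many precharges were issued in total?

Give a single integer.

Answer: 8

Derivation:
Acc 1: bank0 row0 -> MISS (open row0); precharges=0
Acc 2: bank1 row1 -> MISS (open row1); precharges=0
Acc 3: bank0 row2 -> MISS (open row2); precharges=1
Acc 4: bank0 row1 -> MISS (open row1); precharges=2
Acc 5: bank0 row0 -> MISS (open row0); precharges=3
Acc 6: bank0 row1 -> MISS (open row1); precharges=4
Acc 7: bank1 row2 -> MISS (open row2); precharges=5
Acc 8: bank0 row0 -> MISS (open row0); precharges=6
Acc 9: bank1 row3 -> MISS (open row3); precharges=7
Acc 10: bank0 row4 -> MISS (open row4); precharges=8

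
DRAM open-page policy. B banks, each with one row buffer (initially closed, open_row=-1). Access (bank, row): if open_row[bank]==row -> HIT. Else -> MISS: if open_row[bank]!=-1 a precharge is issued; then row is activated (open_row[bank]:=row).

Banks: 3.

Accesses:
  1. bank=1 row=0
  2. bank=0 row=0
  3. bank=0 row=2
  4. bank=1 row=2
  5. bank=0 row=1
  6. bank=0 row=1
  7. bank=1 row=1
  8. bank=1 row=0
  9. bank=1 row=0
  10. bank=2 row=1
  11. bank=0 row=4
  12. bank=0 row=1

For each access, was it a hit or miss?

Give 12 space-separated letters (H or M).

Answer: M M M M M H M M H M M M

Derivation:
Acc 1: bank1 row0 -> MISS (open row0); precharges=0
Acc 2: bank0 row0 -> MISS (open row0); precharges=0
Acc 3: bank0 row2 -> MISS (open row2); precharges=1
Acc 4: bank1 row2 -> MISS (open row2); precharges=2
Acc 5: bank0 row1 -> MISS (open row1); precharges=3
Acc 6: bank0 row1 -> HIT
Acc 7: bank1 row1 -> MISS (open row1); precharges=4
Acc 8: bank1 row0 -> MISS (open row0); precharges=5
Acc 9: bank1 row0 -> HIT
Acc 10: bank2 row1 -> MISS (open row1); precharges=5
Acc 11: bank0 row4 -> MISS (open row4); precharges=6
Acc 12: bank0 row1 -> MISS (open row1); precharges=7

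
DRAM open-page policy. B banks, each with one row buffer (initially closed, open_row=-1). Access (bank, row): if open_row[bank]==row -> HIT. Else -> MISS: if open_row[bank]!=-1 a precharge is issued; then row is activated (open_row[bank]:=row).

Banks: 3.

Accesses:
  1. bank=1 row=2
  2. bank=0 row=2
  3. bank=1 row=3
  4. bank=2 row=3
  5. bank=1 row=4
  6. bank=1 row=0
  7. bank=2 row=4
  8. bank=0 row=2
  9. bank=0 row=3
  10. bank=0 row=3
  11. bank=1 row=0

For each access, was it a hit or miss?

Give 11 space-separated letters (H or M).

Answer: M M M M M M M H M H H

Derivation:
Acc 1: bank1 row2 -> MISS (open row2); precharges=0
Acc 2: bank0 row2 -> MISS (open row2); precharges=0
Acc 3: bank1 row3 -> MISS (open row3); precharges=1
Acc 4: bank2 row3 -> MISS (open row3); precharges=1
Acc 5: bank1 row4 -> MISS (open row4); precharges=2
Acc 6: bank1 row0 -> MISS (open row0); precharges=3
Acc 7: bank2 row4 -> MISS (open row4); precharges=4
Acc 8: bank0 row2 -> HIT
Acc 9: bank0 row3 -> MISS (open row3); precharges=5
Acc 10: bank0 row3 -> HIT
Acc 11: bank1 row0 -> HIT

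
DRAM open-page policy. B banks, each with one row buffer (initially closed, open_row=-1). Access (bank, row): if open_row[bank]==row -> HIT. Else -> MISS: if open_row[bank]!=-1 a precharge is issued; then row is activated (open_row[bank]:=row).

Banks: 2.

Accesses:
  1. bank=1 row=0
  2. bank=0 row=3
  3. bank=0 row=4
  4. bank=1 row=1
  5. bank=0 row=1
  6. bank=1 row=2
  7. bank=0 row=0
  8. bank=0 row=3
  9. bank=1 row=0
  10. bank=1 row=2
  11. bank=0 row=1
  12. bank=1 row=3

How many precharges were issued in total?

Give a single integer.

Acc 1: bank1 row0 -> MISS (open row0); precharges=0
Acc 2: bank0 row3 -> MISS (open row3); precharges=0
Acc 3: bank0 row4 -> MISS (open row4); precharges=1
Acc 4: bank1 row1 -> MISS (open row1); precharges=2
Acc 5: bank0 row1 -> MISS (open row1); precharges=3
Acc 6: bank1 row2 -> MISS (open row2); precharges=4
Acc 7: bank0 row0 -> MISS (open row0); precharges=5
Acc 8: bank0 row3 -> MISS (open row3); precharges=6
Acc 9: bank1 row0 -> MISS (open row0); precharges=7
Acc 10: bank1 row2 -> MISS (open row2); precharges=8
Acc 11: bank0 row1 -> MISS (open row1); precharges=9
Acc 12: bank1 row3 -> MISS (open row3); precharges=10

Answer: 10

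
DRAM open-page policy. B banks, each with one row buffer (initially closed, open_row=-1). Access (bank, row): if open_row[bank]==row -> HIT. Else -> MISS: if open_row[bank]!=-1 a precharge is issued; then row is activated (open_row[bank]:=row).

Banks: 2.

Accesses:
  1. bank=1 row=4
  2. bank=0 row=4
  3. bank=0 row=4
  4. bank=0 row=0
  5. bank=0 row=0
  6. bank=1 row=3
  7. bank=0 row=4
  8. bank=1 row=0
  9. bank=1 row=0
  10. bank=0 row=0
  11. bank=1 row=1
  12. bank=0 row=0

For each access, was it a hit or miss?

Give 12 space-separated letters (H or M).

Acc 1: bank1 row4 -> MISS (open row4); precharges=0
Acc 2: bank0 row4 -> MISS (open row4); precharges=0
Acc 3: bank0 row4 -> HIT
Acc 4: bank0 row0 -> MISS (open row0); precharges=1
Acc 5: bank0 row0 -> HIT
Acc 6: bank1 row3 -> MISS (open row3); precharges=2
Acc 7: bank0 row4 -> MISS (open row4); precharges=3
Acc 8: bank1 row0 -> MISS (open row0); precharges=4
Acc 9: bank1 row0 -> HIT
Acc 10: bank0 row0 -> MISS (open row0); precharges=5
Acc 11: bank1 row1 -> MISS (open row1); precharges=6
Acc 12: bank0 row0 -> HIT

Answer: M M H M H M M M H M M H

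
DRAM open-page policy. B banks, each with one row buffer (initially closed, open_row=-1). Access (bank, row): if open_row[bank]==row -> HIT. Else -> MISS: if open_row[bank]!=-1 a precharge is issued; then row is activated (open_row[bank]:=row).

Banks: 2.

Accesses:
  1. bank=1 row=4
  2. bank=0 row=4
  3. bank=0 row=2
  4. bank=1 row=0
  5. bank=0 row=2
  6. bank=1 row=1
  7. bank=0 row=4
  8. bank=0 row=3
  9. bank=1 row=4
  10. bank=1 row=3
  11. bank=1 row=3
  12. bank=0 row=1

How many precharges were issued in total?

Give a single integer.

Acc 1: bank1 row4 -> MISS (open row4); precharges=0
Acc 2: bank0 row4 -> MISS (open row4); precharges=0
Acc 3: bank0 row2 -> MISS (open row2); precharges=1
Acc 4: bank1 row0 -> MISS (open row0); precharges=2
Acc 5: bank0 row2 -> HIT
Acc 6: bank1 row1 -> MISS (open row1); precharges=3
Acc 7: bank0 row4 -> MISS (open row4); precharges=4
Acc 8: bank0 row3 -> MISS (open row3); precharges=5
Acc 9: bank1 row4 -> MISS (open row4); precharges=6
Acc 10: bank1 row3 -> MISS (open row3); precharges=7
Acc 11: bank1 row3 -> HIT
Acc 12: bank0 row1 -> MISS (open row1); precharges=8

Answer: 8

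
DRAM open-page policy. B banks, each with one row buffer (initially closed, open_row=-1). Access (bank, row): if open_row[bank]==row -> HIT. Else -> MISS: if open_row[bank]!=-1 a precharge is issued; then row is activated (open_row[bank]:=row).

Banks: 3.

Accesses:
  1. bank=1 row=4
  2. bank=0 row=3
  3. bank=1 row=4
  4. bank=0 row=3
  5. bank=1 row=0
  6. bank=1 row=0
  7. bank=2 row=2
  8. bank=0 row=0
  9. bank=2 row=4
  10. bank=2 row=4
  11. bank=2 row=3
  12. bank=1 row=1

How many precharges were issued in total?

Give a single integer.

Answer: 5

Derivation:
Acc 1: bank1 row4 -> MISS (open row4); precharges=0
Acc 2: bank0 row3 -> MISS (open row3); precharges=0
Acc 3: bank1 row4 -> HIT
Acc 4: bank0 row3 -> HIT
Acc 5: bank1 row0 -> MISS (open row0); precharges=1
Acc 6: bank1 row0 -> HIT
Acc 7: bank2 row2 -> MISS (open row2); precharges=1
Acc 8: bank0 row0 -> MISS (open row0); precharges=2
Acc 9: bank2 row4 -> MISS (open row4); precharges=3
Acc 10: bank2 row4 -> HIT
Acc 11: bank2 row3 -> MISS (open row3); precharges=4
Acc 12: bank1 row1 -> MISS (open row1); precharges=5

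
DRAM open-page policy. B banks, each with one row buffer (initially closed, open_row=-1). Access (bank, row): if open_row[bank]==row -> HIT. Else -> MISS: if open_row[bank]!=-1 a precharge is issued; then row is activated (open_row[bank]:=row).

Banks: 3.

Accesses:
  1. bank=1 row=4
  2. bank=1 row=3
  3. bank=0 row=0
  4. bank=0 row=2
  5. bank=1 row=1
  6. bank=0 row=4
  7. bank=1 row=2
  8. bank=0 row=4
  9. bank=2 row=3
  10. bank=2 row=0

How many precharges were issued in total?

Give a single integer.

Acc 1: bank1 row4 -> MISS (open row4); precharges=0
Acc 2: bank1 row3 -> MISS (open row3); precharges=1
Acc 3: bank0 row0 -> MISS (open row0); precharges=1
Acc 4: bank0 row2 -> MISS (open row2); precharges=2
Acc 5: bank1 row1 -> MISS (open row1); precharges=3
Acc 6: bank0 row4 -> MISS (open row4); precharges=4
Acc 7: bank1 row2 -> MISS (open row2); precharges=5
Acc 8: bank0 row4 -> HIT
Acc 9: bank2 row3 -> MISS (open row3); precharges=5
Acc 10: bank2 row0 -> MISS (open row0); precharges=6

Answer: 6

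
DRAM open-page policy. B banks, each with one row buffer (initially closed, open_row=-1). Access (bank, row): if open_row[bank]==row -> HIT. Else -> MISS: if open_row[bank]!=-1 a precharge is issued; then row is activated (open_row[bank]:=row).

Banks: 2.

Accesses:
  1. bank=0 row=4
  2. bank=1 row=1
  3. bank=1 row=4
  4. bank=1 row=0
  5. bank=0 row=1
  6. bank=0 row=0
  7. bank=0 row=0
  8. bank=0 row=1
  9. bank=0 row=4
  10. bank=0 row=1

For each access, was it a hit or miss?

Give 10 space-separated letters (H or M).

Answer: M M M M M M H M M M

Derivation:
Acc 1: bank0 row4 -> MISS (open row4); precharges=0
Acc 2: bank1 row1 -> MISS (open row1); precharges=0
Acc 3: bank1 row4 -> MISS (open row4); precharges=1
Acc 4: bank1 row0 -> MISS (open row0); precharges=2
Acc 5: bank0 row1 -> MISS (open row1); precharges=3
Acc 6: bank0 row0 -> MISS (open row0); precharges=4
Acc 7: bank0 row0 -> HIT
Acc 8: bank0 row1 -> MISS (open row1); precharges=5
Acc 9: bank0 row4 -> MISS (open row4); precharges=6
Acc 10: bank0 row1 -> MISS (open row1); precharges=7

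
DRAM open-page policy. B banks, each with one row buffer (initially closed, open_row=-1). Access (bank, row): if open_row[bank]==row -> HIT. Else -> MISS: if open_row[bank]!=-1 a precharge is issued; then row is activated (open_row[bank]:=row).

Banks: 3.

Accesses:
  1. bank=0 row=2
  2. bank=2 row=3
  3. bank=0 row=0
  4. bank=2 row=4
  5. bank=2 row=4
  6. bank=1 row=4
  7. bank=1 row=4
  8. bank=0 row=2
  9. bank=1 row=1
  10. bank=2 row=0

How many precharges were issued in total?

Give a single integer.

Acc 1: bank0 row2 -> MISS (open row2); precharges=0
Acc 2: bank2 row3 -> MISS (open row3); precharges=0
Acc 3: bank0 row0 -> MISS (open row0); precharges=1
Acc 4: bank2 row4 -> MISS (open row4); precharges=2
Acc 5: bank2 row4 -> HIT
Acc 6: bank1 row4 -> MISS (open row4); precharges=2
Acc 7: bank1 row4 -> HIT
Acc 8: bank0 row2 -> MISS (open row2); precharges=3
Acc 9: bank1 row1 -> MISS (open row1); precharges=4
Acc 10: bank2 row0 -> MISS (open row0); precharges=5

Answer: 5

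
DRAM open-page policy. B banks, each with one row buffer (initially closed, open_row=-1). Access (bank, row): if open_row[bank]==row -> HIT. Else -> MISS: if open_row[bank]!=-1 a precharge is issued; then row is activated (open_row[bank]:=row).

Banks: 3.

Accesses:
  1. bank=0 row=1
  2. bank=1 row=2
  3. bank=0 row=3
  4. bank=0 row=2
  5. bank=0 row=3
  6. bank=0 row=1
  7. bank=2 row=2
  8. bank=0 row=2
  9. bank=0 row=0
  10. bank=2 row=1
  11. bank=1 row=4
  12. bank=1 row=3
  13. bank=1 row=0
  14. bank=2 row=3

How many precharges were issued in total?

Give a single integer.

Answer: 11

Derivation:
Acc 1: bank0 row1 -> MISS (open row1); precharges=0
Acc 2: bank1 row2 -> MISS (open row2); precharges=0
Acc 3: bank0 row3 -> MISS (open row3); precharges=1
Acc 4: bank0 row2 -> MISS (open row2); precharges=2
Acc 5: bank0 row3 -> MISS (open row3); precharges=3
Acc 6: bank0 row1 -> MISS (open row1); precharges=4
Acc 7: bank2 row2 -> MISS (open row2); precharges=4
Acc 8: bank0 row2 -> MISS (open row2); precharges=5
Acc 9: bank0 row0 -> MISS (open row0); precharges=6
Acc 10: bank2 row1 -> MISS (open row1); precharges=7
Acc 11: bank1 row4 -> MISS (open row4); precharges=8
Acc 12: bank1 row3 -> MISS (open row3); precharges=9
Acc 13: bank1 row0 -> MISS (open row0); precharges=10
Acc 14: bank2 row3 -> MISS (open row3); precharges=11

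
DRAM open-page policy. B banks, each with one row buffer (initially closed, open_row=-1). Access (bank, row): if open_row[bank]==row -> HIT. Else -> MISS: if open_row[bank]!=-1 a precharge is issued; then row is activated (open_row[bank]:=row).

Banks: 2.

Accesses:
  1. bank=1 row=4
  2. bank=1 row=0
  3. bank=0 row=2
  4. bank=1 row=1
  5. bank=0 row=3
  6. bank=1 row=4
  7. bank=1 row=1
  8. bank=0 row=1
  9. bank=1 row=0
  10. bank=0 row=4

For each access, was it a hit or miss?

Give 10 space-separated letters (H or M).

Acc 1: bank1 row4 -> MISS (open row4); precharges=0
Acc 2: bank1 row0 -> MISS (open row0); precharges=1
Acc 3: bank0 row2 -> MISS (open row2); precharges=1
Acc 4: bank1 row1 -> MISS (open row1); precharges=2
Acc 5: bank0 row3 -> MISS (open row3); precharges=3
Acc 6: bank1 row4 -> MISS (open row4); precharges=4
Acc 7: bank1 row1 -> MISS (open row1); precharges=5
Acc 8: bank0 row1 -> MISS (open row1); precharges=6
Acc 9: bank1 row0 -> MISS (open row0); precharges=7
Acc 10: bank0 row4 -> MISS (open row4); precharges=8

Answer: M M M M M M M M M M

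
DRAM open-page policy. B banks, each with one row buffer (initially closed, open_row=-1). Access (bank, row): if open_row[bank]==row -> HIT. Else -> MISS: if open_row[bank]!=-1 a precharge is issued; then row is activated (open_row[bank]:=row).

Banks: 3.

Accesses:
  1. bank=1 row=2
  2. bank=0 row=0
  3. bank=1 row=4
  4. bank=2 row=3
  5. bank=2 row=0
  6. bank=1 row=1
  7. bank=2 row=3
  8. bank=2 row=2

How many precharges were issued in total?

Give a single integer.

Acc 1: bank1 row2 -> MISS (open row2); precharges=0
Acc 2: bank0 row0 -> MISS (open row0); precharges=0
Acc 3: bank1 row4 -> MISS (open row4); precharges=1
Acc 4: bank2 row3 -> MISS (open row3); precharges=1
Acc 5: bank2 row0 -> MISS (open row0); precharges=2
Acc 6: bank1 row1 -> MISS (open row1); precharges=3
Acc 7: bank2 row3 -> MISS (open row3); precharges=4
Acc 8: bank2 row2 -> MISS (open row2); precharges=5

Answer: 5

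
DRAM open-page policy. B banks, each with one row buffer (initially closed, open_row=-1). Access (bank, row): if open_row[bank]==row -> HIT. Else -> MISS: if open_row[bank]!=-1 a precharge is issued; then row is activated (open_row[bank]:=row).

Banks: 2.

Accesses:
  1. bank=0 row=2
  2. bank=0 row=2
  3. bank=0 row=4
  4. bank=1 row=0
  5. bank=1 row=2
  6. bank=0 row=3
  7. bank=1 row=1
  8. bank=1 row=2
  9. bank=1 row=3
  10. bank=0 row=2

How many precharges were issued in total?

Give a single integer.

Acc 1: bank0 row2 -> MISS (open row2); precharges=0
Acc 2: bank0 row2 -> HIT
Acc 3: bank0 row4 -> MISS (open row4); precharges=1
Acc 4: bank1 row0 -> MISS (open row0); precharges=1
Acc 5: bank1 row2 -> MISS (open row2); precharges=2
Acc 6: bank0 row3 -> MISS (open row3); precharges=3
Acc 7: bank1 row1 -> MISS (open row1); precharges=4
Acc 8: bank1 row2 -> MISS (open row2); precharges=5
Acc 9: bank1 row3 -> MISS (open row3); precharges=6
Acc 10: bank0 row2 -> MISS (open row2); precharges=7

Answer: 7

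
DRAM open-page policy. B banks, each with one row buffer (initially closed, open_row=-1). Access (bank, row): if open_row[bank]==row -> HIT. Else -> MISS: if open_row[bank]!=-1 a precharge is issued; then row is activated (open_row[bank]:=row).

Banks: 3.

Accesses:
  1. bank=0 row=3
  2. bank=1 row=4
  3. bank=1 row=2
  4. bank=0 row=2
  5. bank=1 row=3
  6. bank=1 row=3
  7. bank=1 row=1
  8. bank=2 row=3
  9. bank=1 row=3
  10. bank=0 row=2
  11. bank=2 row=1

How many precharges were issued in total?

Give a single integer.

Answer: 6

Derivation:
Acc 1: bank0 row3 -> MISS (open row3); precharges=0
Acc 2: bank1 row4 -> MISS (open row4); precharges=0
Acc 3: bank1 row2 -> MISS (open row2); precharges=1
Acc 4: bank0 row2 -> MISS (open row2); precharges=2
Acc 5: bank1 row3 -> MISS (open row3); precharges=3
Acc 6: bank1 row3 -> HIT
Acc 7: bank1 row1 -> MISS (open row1); precharges=4
Acc 8: bank2 row3 -> MISS (open row3); precharges=4
Acc 9: bank1 row3 -> MISS (open row3); precharges=5
Acc 10: bank0 row2 -> HIT
Acc 11: bank2 row1 -> MISS (open row1); precharges=6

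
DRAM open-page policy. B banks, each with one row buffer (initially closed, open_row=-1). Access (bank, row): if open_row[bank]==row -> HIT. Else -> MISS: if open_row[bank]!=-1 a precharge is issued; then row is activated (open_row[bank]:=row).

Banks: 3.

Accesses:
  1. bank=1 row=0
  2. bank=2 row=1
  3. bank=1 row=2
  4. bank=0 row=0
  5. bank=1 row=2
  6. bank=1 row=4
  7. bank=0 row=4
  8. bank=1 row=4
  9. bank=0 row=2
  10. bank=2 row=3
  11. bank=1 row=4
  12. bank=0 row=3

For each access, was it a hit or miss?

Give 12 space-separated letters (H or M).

Answer: M M M M H M M H M M H M

Derivation:
Acc 1: bank1 row0 -> MISS (open row0); precharges=0
Acc 2: bank2 row1 -> MISS (open row1); precharges=0
Acc 3: bank1 row2 -> MISS (open row2); precharges=1
Acc 4: bank0 row0 -> MISS (open row0); precharges=1
Acc 5: bank1 row2 -> HIT
Acc 6: bank1 row4 -> MISS (open row4); precharges=2
Acc 7: bank0 row4 -> MISS (open row4); precharges=3
Acc 8: bank1 row4 -> HIT
Acc 9: bank0 row2 -> MISS (open row2); precharges=4
Acc 10: bank2 row3 -> MISS (open row3); precharges=5
Acc 11: bank1 row4 -> HIT
Acc 12: bank0 row3 -> MISS (open row3); precharges=6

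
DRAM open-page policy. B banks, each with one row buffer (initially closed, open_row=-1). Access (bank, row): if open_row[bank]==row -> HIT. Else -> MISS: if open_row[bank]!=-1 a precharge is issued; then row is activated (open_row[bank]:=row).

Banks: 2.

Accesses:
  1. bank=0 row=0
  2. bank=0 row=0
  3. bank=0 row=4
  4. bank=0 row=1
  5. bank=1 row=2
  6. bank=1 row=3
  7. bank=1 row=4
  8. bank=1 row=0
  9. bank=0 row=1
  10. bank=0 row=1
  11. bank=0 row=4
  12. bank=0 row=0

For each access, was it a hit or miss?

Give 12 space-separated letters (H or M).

Answer: M H M M M M M M H H M M

Derivation:
Acc 1: bank0 row0 -> MISS (open row0); precharges=0
Acc 2: bank0 row0 -> HIT
Acc 3: bank0 row4 -> MISS (open row4); precharges=1
Acc 4: bank0 row1 -> MISS (open row1); precharges=2
Acc 5: bank1 row2 -> MISS (open row2); precharges=2
Acc 6: bank1 row3 -> MISS (open row3); precharges=3
Acc 7: bank1 row4 -> MISS (open row4); precharges=4
Acc 8: bank1 row0 -> MISS (open row0); precharges=5
Acc 9: bank0 row1 -> HIT
Acc 10: bank0 row1 -> HIT
Acc 11: bank0 row4 -> MISS (open row4); precharges=6
Acc 12: bank0 row0 -> MISS (open row0); precharges=7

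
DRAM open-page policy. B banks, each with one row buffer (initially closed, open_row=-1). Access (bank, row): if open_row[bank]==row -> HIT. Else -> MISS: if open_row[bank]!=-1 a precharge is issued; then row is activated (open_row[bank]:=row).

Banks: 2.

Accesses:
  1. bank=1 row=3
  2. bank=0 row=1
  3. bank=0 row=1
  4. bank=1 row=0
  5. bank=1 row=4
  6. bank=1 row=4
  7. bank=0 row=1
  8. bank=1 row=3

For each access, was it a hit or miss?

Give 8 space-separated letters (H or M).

Answer: M M H M M H H M

Derivation:
Acc 1: bank1 row3 -> MISS (open row3); precharges=0
Acc 2: bank0 row1 -> MISS (open row1); precharges=0
Acc 3: bank0 row1 -> HIT
Acc 4: bank1 row0 -> MISS (open row0); precharges=1
Acc 5: bank1 row4 -> MISS (open row4); precharges=2
Acc 6: bank1 row4 -> HIT
Acc 7: bank0 row1 -> HIT
Acc 8: bank1 row3 -> MISS (open row3); precharges=3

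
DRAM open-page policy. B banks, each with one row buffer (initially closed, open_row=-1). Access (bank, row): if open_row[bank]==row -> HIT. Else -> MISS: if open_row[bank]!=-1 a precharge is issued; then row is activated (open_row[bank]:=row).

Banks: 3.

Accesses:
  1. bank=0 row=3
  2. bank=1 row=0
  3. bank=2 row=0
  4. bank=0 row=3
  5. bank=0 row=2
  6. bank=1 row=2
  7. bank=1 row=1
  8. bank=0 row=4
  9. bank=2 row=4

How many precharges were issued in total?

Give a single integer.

Acc 1: bank0 row3 -> MISS (open row3); precharges=0
Acc 2: bank1 row0 -> MISS (open row0); precharges=0
Acc 3: bank2 row0 -> MISS (open row0); precharges=0
Acc 4: bank0 row3 -> HIT
Acc 5: bank0 row2 -> MISS (open row2); precharges=1
Acc 6: bank1 row2 -> MISS (open row2); precharges=2
Acc 7: bank1 row1 -> MISS (open row1); precharges=3
Acc 8: bank0 row4 -> MISS (open row4); precharges=4
Acc 9: bank2 row4 -> MISS (open row4); precharges=5

Answer: 5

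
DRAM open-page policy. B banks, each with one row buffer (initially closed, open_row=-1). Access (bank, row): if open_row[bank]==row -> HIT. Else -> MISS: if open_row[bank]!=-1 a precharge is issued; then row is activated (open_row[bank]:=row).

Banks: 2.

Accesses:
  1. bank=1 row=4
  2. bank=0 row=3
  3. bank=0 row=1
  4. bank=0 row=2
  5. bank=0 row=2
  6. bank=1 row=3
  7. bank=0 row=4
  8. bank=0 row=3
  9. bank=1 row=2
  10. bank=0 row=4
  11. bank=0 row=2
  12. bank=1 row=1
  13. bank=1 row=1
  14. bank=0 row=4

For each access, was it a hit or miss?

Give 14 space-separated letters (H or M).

Answer: M M M M H M M M M M M M H M

Derivation:
Acc 1: bank1 row4 -> MISS (open row4); precharges=0
Acc 2: bank0 row3 -> MISS (open row3); precharges=0
Acc 3: bank0 row1 -> MISS (open row1); precharges=1
Acc 4: bank0 row2 -> MISS (open row2); precharges=2
Acc 5: bank0 row2 -> HIT
Acc 6: bank1 row3 -> MISS (open row3); precharges=3
Acc 7: bank0 row4 -> MISS (open row4); precharges=4
Acc 8: bank0 row3 -> MISS (open row3); precharges=5
Acc 9: bank1 row2 -> MISS (open row2); precharges=6
Acc 10: bank0 row4 -> MISS (open row4); precharges=7
Acc 11: bank0 row2 -> MISS (open row2); precharges=8
Acc 12: bank1 row1 -> MISS (open row1); precharges=9
Acc 13: bank1 row1 -> HIT
Acc 14: bank0 row4 -> MISS (open row4); precharges=10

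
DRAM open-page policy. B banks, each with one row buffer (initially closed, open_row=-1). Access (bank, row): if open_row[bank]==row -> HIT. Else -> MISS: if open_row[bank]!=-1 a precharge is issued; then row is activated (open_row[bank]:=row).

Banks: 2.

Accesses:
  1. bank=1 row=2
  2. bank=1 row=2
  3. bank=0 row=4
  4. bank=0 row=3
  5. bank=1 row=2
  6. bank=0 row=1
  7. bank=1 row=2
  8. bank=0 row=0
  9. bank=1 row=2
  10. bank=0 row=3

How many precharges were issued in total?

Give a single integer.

Acc 1: bank1 row2 -> MISS (open row2); precharges=0
Acc 2: bank1 row2 -> HIT
Acc 3: bank0 row4 -> MISS (open row4); precharges=0
Acc 4: bank0 row3 -> MISS (open row3); precharges=1
Acc 5: bank1 row2 -> HIT
Acc 6: bank0 row1 -> MISS (open row1); precharges=2
Acc 7: bank1 row2 -> HIT
Acc 8: bank0 row0 -> MISS (open row0); precharges=3
Acc 9: bank1 row2 -> HIT
Acc 10: bank0 row3 -> MISS (open row3); precharges=4

Answer: 4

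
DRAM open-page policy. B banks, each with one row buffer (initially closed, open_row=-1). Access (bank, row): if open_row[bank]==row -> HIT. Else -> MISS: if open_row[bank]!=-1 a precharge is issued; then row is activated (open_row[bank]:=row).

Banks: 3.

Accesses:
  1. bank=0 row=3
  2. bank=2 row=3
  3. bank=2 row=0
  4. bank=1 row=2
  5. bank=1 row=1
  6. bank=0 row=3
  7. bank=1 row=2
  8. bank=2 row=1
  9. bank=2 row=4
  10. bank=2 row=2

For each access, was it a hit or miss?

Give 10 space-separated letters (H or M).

Answer: M M M M M H M M M M

Derivation:
Acc 1: bank0 row3 -> MISS (open row3); precharges=0
Acc 2: bank2 row3 -> MISS (open row3); precharges=0
Acc 3: bank2 row0 -> MISS (open row0); precharges=1
Acc 4: bank1 row2 -> MISS (open row2); precharges=1
Acc 5: bank1 row1 -> MISS (open row1); precharges=2
Acc 6: bank0 row3 -> HIT
Acc 7: bank1 row2 -> MISS (open row2); precharges=3
Acc 8: bank2 row1 -> MISS (open row1); precharges=4
Acc 9: bank2 row4 -> MISS (open row4); precharges=5
Acc 10: bank2 row2 -> MISS (open row2); precharges=6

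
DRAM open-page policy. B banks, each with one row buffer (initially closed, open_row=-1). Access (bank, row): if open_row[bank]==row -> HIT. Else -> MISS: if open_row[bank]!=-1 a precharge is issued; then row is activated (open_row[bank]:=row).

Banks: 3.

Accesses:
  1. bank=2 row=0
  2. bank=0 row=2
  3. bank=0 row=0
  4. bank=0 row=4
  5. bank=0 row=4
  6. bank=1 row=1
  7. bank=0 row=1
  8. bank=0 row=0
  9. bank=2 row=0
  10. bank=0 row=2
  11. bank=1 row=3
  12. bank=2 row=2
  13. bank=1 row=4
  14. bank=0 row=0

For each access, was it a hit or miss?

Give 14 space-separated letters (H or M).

Answer: M M M M H M M M H M M M M M

Derivation:
Acc 1: bank2 row0 -> MISS (open row0); precharges=0
Acc 2: bank0 row2 -> MISS (open row2); precharges=0
Acc 3: bank0 row0 -> MISS (open row0); precharges=1
Acc 4: bank0 row4 -> MISS (open row4); precharges=2
Acc 5: bank0 row4 -> HIT
Acc 6: bank1 row1 -> MISS (open row1); precharges=2
Acc 7: bank0 row1 -> MISS (open row1); precharges=3
Acc 8: bank0 row0 -> MISS (open row0); precharges=4
Acc 9: bank2 row0 -> HIT
Acc 10: bank0 row2 -> MISS (open row2); precharges=5
Acc 11: bank1 row3 -> MISS (open row3); precharges=6
Acc 12: bank2 row2 -> MISS (open row2); precharges=7
Acc 13: bank1 row4 -> MISS (open row4); precharges=8
Acc 14: bank0 row0 -> MISS (open row0); precharges=9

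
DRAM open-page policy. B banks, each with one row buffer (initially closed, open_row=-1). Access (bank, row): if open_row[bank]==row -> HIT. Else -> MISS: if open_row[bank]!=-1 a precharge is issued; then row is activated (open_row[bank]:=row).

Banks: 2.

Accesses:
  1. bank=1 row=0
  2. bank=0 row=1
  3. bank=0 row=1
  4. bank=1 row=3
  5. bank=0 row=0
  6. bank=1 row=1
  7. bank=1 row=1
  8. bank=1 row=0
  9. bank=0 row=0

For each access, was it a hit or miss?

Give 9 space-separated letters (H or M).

Answer: M M H M M M H M H

Derivation:
Acc 1: bank1 row0 -> MISS (open row0); precharges=0
Acc 2: bank0 row1 -> MISS (open row1); precharges=0
Acc 3: bank0 row1 -> HIT
Acc 4: bank1 row3 -> MISS (open row3); precharges=1
Acc 5: bank0 row0 -> MISS (open row0); precharges=2
Acc 6: bank1 row1 -> MISS (open row1); precharges=3
Acc 7: bank1 row1 -> HIT
Acc 8: bank1 row0 -> MISS (open row0); precharges=4
Acc 9: bank0 row0 -> HIT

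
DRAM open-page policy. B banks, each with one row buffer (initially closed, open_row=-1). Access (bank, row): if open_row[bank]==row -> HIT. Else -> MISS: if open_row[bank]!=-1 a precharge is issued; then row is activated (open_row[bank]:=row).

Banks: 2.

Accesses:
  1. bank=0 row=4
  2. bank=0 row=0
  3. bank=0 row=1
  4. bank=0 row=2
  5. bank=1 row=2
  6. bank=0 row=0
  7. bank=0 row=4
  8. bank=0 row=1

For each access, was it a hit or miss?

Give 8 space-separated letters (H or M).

Acc 1: bank0 row4 -> MISS (open row4); precharges=0
Acc 2: bank0 row0 -> MISS (open row0); precharges=1
Acc 3: bank0 row1 -> MISS (open row1); precharges=2
Acc 4: bank0 row2 -> MISS (open row2); precharges=3
Acc 5: bank1 row2 -> MISS (open row2); precharges=3
Acc 6: bank0 row0 -> MISS (open row0); precharges=4
Acc 7: bank0 row4 -> MISS (open row4); precharges=5
Acc 8: bank0 row1 -> MISS (open row1); precharges=6

Answer: M M M M M M M M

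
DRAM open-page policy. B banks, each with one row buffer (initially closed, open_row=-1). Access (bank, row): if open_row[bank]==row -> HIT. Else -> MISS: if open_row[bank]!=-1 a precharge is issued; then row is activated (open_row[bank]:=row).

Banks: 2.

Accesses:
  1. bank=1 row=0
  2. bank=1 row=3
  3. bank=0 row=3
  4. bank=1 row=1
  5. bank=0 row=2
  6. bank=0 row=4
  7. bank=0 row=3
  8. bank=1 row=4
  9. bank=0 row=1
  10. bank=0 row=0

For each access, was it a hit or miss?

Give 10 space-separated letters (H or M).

Acc 1: bank1 row0 -> MISS (open row0); precharges=0
Acc 2: bank1 row3 -> MISS (open row3); precharges=1
Acc 3: bank0 row3 -> MISS (open row3); precharges=1
Acc 4: bank1 row1 -> MISS (open row1); precharges=2
Acc 5: bank0 row2 -> MISS (open row2); precharges=3
Acc 6: bank0 row4 -> MISS (open row4); precharges=4
Acc 7: bank0 row3 -> MISS (open row3); precharges=5
Acc 8: bank1 row4 -> MISS (open row4); precharges=6
Acc 9: bank0 row1 -> MISS (open row1); precharges=7
Acc 10: bank0 row0 -> MISS (open row0); precharges=8

Answer: M M M M M M M M M M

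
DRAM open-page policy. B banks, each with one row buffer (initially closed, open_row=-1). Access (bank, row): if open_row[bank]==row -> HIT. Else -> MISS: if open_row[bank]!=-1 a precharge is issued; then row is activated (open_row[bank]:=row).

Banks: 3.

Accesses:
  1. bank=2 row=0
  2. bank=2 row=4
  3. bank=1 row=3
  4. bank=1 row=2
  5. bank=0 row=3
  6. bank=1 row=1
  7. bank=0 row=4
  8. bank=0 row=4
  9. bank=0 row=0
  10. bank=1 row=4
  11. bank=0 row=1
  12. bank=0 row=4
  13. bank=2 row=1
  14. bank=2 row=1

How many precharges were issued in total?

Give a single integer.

Acc 1: bank2 row0 -> MISS (open row0); precharges=0
Acc 2: bank2 row4 -> MISS (open row4); precharges=1
Acc 3: bank1 row3 -> MISS (open row3); precharges=1
Acc 4: bank1 row2 -> MISS (open row2); precharges=2
Acc 5: bank0 row3 -> MISS (open row3); precharges=2
Acc 6: bank1 row1 -> MISS (open row1); precharges=3
Acc 7: bank0 row4 -> MISS (open row4); precharges=4
Acc 8: bank0 row4 -> HIT
Acc 9: bank0 row0 -> MISS (open row0); precharges=5
Acc 10: bank1 row4 -> MISS (open row4); precharges=6
Acc 11: bank0 row1 -> MISS (open row1); precharges=7
Acc 12: bank0 row4 -> MISS (open row4); precharges=8
Acc 13: bank2 row1 -> MISS (open row1); precharges=9
Acc 14: bank2 row1 -> HIT

Answer: 9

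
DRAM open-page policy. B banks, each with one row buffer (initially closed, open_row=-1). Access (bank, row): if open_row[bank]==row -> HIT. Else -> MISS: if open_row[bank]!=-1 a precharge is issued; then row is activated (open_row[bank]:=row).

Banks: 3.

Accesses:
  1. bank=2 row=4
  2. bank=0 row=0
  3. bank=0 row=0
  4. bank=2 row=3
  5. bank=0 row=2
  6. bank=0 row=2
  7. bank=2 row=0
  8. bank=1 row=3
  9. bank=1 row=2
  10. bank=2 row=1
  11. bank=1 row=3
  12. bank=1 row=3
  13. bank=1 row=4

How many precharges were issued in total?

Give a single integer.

Acc 1: bank2 row4 -> MISS (open row4); precharges=0
Acc 2: bank0 row0 -> MISS (open row0); precharges=0
Acc 3: bank0 row0 -> HIT
Acc 4: bank2 row3 -> MISS (open row3); precharges=1
Acc 5: bank0 row2 -> MISS (open row2); precharges=2
Acc 6: bank0 row2 -> HIT
Acc 7: bank2 row0 -> MISS (open row0); precharges=3
Acc 8: bank1 row3 -> MISS (open row3); precharges=3
Acc 9: bank1 row2 -> MISS (open row2); precharges=4
Acc 10: bank2 row1 -> MISS (open row1); precharges=5
Acc 11: bank1 row3 -> MISS (open row3); precharges=6
Acc 12: bank1 row3 -> HIT
Acc 13: bank1 row4 -> MISS (open row4); precharges=7

Answer: 7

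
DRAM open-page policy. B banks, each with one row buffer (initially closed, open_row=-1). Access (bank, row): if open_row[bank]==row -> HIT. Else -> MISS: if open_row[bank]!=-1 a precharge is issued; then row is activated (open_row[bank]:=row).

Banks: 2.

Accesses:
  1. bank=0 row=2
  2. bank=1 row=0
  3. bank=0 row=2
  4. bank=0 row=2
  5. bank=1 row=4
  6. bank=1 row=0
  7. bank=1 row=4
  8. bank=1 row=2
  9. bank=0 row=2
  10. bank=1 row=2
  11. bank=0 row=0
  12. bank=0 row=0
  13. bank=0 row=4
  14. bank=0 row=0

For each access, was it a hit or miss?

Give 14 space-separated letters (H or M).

Acc 1: bank0 row2 -> MISS (open row2); precharges=0
Acc 2: bank1 row0 -> MISS (open row0); precharges=0
Acc 3: bank0 row2 -> HIT
Acc 4: bank0 row2 -> HIT
Acc 5: bank1 row4 -> MISS (open row4); precharges=1
Acc 6: bank1 row0 -> MISS (open row0); precharges=2
Acc 7: bank1 row4 -> MISS (open row4); precharges=3
Acc 8: bank1 row2 -> MISS (open row2); precharges=4
Acc 9: bank0 row2 -> HIT
Acc 10: bank1 row2 -> HIT
Acc 11: bank0 row0 -> MISS (open row0); precharges=5
Acc 12: bank0 row0 -> HIT
Acc 13: bank0 row4 -> MISS (open row4); precharges=6
Acc 14: bank0 row0 -> MISS (open row0); precharges=7

Answer: M M H H M M M M H H M H M M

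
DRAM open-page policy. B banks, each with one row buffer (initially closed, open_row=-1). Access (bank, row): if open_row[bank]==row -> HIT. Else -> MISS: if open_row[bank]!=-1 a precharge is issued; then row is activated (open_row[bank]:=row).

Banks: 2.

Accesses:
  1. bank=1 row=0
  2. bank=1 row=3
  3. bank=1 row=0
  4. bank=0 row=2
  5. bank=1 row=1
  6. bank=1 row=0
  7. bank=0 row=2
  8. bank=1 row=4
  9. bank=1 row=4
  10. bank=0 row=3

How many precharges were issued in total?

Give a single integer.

Acc 1: bank1 row0 -> MISS (open row0); precharges=0
Acc 2: bank1 row3 -> MISS (open row3); precharges=1
Acc 3: bank1 row0 -> MISS (open row0); precharges=2
Acc 4: bank0 row2 -> MISS (open row2); precharges=2
Acc 5: bank1 row1 -> MISS (open row1); precharges=3
Acc 6: bank1 row0 -> MISS (open row0); precharges=4
Acc 7: bank0 row2 -> HIT
Acc 8: bank1 row4 -> MISS (open row4); precharges=5
Acc 9: bank1 row4 -> HIT
Acc 10: bank0 row3 -> MISS (open row3); precharges=6

Answer: 6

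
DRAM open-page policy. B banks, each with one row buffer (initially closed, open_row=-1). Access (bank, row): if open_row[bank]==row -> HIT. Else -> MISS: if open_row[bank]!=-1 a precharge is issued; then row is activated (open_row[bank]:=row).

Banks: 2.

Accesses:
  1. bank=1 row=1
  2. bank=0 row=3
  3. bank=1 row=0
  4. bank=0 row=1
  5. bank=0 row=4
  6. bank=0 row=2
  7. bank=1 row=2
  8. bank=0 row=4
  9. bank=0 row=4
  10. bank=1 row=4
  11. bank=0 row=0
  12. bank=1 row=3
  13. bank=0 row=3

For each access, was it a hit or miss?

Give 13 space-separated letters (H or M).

Answer: M M M M M M M M H M M M M

Derivation:
Acc 1: bank1 row1 -> MISS (open row1); precharges=0
Acc 2: bank0 row3 -> MISS (open row3); precharges=0
Acc 3: bank1 row0 -> MISS (open row0); precharges=1
Acc 4: bank0 row1 -> MISS (open row1); precharges=2
Acc 5: bank0 row4 -> MISS (open row4); precharges=3
Acc 6: bank0 row2 -> MISS (open row2); precharges=4
Acc 7: bank1 row2 -> MISS (open row2); precharges=5
Acc 8: bank0 row4 -> MISS (open row4); precharges=6
Acc 9: bank0 row4 -> HIT
Acc 10: bank1 row4 -> MISS (open row4); precharges=7
Acc 11: bank0 row0 -> MISS (open row0); precharges=8
Acc 12: bank1 row3 -> MISS (open row3); precharges=9
Acc 13: bank0 row3 -> MISS (open row3); precharges=10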